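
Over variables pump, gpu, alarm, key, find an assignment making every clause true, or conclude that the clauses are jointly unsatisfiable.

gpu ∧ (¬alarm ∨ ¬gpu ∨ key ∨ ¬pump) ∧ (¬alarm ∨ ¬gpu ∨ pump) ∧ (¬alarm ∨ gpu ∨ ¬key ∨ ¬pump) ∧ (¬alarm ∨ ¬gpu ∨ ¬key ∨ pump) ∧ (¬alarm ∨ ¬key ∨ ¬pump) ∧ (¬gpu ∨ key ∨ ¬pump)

pump = False, gpu = True, alarm = False, key = False

Unit clause (gpu) forces gpu = True.
Set pump = False.
  then (¬alarm ∨ ¬gpu ∨ pump) forces alarm = False.
Set key = False.
All clauses satisfied.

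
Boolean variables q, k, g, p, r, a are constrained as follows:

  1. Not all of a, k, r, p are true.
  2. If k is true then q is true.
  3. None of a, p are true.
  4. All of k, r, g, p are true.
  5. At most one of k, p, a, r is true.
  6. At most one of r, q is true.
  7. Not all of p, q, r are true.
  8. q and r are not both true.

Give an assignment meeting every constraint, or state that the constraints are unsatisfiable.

Unsatisfiable — no assignment works.

Case p = True:
  Constraint (3) is violated (p=T) — contradiction.
Case p = False:
  Constraint (4) is violated (p=F) — contradiction.
Both cases fail — unsatisfiable.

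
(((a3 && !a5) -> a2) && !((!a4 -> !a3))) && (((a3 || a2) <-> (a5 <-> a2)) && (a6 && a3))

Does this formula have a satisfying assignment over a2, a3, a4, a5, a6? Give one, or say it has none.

a2 = True; a3 = True; a4 = False; a5 = True; a6 = True

  ((a3 && !a5) -> a2) && !((!a4 -> !a3)) = True
    (a3 && !a5) -> a2 = True
      a3 && !a5 = False
        !a5 = False
    !((!a4 -> !a3)) = True
      !a4 -> !a3 = False
        !a4 = True
        !a3 = False
  ((a3 || a2) <-> (a5 <-> a2)) && (a6 && a3) = True
    (a3 || a2) <-> (a5 <-> a2) = True
      a3 || a2 = True
      a5 <-> a2 = True
    a6 && a3 = True
Both conjuncts True, so the formula holds.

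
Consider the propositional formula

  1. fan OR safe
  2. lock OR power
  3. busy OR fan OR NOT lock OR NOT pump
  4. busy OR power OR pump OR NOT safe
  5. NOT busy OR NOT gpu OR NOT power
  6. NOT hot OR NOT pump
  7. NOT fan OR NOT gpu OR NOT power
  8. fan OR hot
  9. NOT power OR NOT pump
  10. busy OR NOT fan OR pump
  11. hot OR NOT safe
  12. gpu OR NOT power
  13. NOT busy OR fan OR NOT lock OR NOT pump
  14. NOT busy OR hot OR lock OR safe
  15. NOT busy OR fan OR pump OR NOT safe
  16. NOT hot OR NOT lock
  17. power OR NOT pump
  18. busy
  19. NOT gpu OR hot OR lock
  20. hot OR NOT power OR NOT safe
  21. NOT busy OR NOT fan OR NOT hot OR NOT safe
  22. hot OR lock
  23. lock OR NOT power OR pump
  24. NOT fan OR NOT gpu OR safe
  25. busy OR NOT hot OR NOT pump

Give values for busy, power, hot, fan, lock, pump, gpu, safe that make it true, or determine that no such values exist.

busy=T; power=F; hot=F; fan=T; lock=T; pump=F; gpu=F; safe=F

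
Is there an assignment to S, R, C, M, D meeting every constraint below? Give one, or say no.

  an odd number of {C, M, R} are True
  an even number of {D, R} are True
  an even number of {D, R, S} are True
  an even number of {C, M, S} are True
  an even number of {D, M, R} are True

S = False; R = True; C = False; M = False; D = True

{C, M, R}: 1 true → odd ✓
{D, R}: 2 true → even ✓
{D, R, S}: 2 true → even ✓
{C, M, S}: 0 true → even ✓
{D, M, R}: 2 true → even ✓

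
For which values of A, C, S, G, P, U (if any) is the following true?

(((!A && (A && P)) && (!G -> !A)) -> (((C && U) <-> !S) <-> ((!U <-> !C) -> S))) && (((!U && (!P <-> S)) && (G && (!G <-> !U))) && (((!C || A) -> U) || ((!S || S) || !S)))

Case U = True: the conjunct !U is False.
Case U = False: the formula simplifies to (((!A && (A && P)) && (!G -> !A)) -> (S <-> (!C -> S))) && (((!P <-> S) && (G && !G)) && (!((!C || A)) || ((!S || S) || !S))).
  G = True: the conjunct !G is False.
  G = False: the conjunct G is False.
Both cases fail — unsatisfiable.

Unsatisfiable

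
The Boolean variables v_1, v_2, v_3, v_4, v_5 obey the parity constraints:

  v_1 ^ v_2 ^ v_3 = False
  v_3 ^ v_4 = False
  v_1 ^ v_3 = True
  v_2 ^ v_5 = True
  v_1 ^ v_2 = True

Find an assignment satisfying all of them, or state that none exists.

v_1: False, v_2: True, v_3: True, v_4: True, v_5: False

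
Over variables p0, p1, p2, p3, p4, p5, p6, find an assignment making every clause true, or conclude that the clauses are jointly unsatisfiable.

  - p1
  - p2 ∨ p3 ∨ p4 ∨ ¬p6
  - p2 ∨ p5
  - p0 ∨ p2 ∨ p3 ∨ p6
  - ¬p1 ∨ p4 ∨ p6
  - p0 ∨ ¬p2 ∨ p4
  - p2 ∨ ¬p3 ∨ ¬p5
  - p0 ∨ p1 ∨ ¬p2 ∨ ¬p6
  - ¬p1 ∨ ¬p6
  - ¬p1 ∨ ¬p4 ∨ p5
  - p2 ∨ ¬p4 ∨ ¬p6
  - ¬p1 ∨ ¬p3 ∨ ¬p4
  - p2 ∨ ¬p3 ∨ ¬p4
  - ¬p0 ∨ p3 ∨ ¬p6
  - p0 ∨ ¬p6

Unit clause (p1) forces p1 = True.
In (¬p1 ∨ ¬p6) only ¬p6 is left, so p6 = False.
In (¬p1 ∨ p4 ∨ p6) only p4 is left, so p4 = True.
In (¬p1 ∨ ¬p4 ∨ p5) only p5 is left, so p5 = True.
In (¬p1 ∨ ¬p3 ∨ ¬p4) only ¬p3 is left, so p3 = False.
Set p0 = True.
Set p2 = True.
All clauses satisfied.

p0=T, p1=T, p2=T, p3=F, p4=T, p5=T, p6=F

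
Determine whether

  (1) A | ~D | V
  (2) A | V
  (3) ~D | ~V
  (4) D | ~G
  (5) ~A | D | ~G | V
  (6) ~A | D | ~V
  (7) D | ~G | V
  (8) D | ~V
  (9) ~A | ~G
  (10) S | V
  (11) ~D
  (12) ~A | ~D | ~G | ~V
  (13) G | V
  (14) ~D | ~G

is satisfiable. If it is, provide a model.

Case D = True:
  Clause (~D) is falsified — contradiction.
Case D = False:
  (D | ~G) forces G = False.
  (D | ~V) forces V = False.
  Clause (G | V) is falsified — contradiction.
Both cases fail, so the formula is unsatisfiable.

No satisfying assignment exists.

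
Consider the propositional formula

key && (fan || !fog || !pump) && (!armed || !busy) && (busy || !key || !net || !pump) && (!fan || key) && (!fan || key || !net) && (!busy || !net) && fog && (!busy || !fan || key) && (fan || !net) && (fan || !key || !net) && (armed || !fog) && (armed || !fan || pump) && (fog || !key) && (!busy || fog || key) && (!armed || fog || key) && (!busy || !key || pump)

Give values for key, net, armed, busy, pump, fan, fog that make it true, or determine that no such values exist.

key=T, net=F, armed=T, busy=F, pump=T, fan=T, fog=T

Unit clause (key) forces key = True.
Unit clause (fog) forces fog = True.
In (armed || !fog) only armed is left, so armed = True.
In (!armed || !busy) only !busy is left, so busy = False.
Set net = False.
Set pump = True.
  then (fan || !fog || !pump) forces fan = True.
All clauses satisfied.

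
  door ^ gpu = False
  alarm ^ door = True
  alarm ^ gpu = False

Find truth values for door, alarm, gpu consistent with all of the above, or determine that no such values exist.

The formula is unsatisfiable.

Adding constraints 1, 2, 3 mod 2: every variable appears an even number of times on the left, so the left side is 0.
But the right sides sum to 1 (mod 2). 0 ≠ 1 — the system is inconsistent.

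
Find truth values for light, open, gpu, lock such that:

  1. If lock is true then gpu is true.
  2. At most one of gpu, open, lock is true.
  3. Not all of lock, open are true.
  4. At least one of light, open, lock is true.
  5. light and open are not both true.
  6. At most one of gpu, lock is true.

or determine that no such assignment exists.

light: True; open: False; gpu: False; lock: False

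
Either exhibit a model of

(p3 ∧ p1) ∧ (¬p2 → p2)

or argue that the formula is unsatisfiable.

p1 = True; p2 = True; p3 = True

  p3 ∧ p1 = True
  ¬p2 → p2 = True
    ¬p2 = False
Both conjuncts True, so the formula holds.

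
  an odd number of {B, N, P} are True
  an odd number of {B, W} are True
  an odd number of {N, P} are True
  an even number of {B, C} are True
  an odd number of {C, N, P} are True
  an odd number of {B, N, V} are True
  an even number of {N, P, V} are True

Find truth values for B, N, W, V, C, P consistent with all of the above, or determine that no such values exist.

B = False, N = False, W = True, V = True, C = False, P = True

{B, N, P}: 1 true → odd ✓
{B, W}: 1 true → odd ✓
{N, P}: 1 true → odd ✓
{B, C}: 0 true → even ✓
{C, N, P}: 1 true → odd ✓
{B, N, V}: 1 true → odd ✓
{N, P, V}: 2 true → even ✓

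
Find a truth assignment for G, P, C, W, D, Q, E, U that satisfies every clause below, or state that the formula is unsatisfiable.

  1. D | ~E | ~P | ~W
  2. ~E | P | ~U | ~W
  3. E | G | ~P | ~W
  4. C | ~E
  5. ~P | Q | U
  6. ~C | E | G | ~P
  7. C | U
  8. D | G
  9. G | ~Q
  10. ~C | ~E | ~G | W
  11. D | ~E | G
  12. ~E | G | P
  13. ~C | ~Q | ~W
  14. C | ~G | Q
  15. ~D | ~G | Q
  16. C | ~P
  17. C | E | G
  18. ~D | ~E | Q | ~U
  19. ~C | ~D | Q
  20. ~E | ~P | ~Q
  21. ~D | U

Try G = False:
  (D | G) forces D = True.
  (G | ~Q) forces Q = False.
  (~C | ~D | Q) forces C = False.
  (C | ~E) forces E = False.
  clause (C | E | G) is falsified — backtrack.
So G = True.
Set P = False.
Set C = True.
Set W = True.
  then (~C | ~Q | ~W) forces Q = False.
  then (~D | ~G | Q) forces D = False.
Set E = True.
  then (~E | P | ~U | ~W) forces U = False.
All clauses satisfied.

G=T; P=F; C=T; W=T; D=F; Q=F; E=T; U=F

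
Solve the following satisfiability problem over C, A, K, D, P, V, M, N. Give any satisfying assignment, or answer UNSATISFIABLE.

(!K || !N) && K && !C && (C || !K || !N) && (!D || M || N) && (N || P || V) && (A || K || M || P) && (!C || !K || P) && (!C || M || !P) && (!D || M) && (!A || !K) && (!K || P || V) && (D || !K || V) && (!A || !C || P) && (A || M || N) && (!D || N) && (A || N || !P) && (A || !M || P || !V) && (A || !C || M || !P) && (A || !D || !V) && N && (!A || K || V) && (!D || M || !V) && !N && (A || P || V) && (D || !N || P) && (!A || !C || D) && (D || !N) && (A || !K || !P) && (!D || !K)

Case N = True:
  Clause (!N) is falsified — contradiction.
Case N = False:
  Clause (N) is falsified — contradiction.
Both cases fail, so the formula is unsatisfiable.

The formula is unsatisfiable.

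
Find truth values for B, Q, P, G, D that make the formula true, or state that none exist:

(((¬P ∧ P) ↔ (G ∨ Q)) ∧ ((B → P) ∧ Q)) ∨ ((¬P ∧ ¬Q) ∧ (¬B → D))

B = False, Q = False, P = False, G = True, D = True

  (((¬P ∧ P) ↔ (G ∨ Q)) ∧ ((B → P) ∧ Q)) ∨ ((¬P ∧ ¬Q) ∧ (¬B → D)) = True
    ((¬P ∧ P) ↔ (G ∨ Q)) ∧ ((B → P) ∧ Q) = False
      (¬P ∧ P) ↔ (G ∨ Q) = False
        ¬P ∧ P = False
          ¬P = True
        G ∨ Q = True
      (B → P) ∧ Q = False
        B → P = True
    (¬P ∧ ¬Q) ∧ (¬B → D) = True
      ¬P ∧ ¬Q = True
        ¬P = True
        ¬Q = True
      ¬B → D = True
        ¬B = True
The formula evaluates to True.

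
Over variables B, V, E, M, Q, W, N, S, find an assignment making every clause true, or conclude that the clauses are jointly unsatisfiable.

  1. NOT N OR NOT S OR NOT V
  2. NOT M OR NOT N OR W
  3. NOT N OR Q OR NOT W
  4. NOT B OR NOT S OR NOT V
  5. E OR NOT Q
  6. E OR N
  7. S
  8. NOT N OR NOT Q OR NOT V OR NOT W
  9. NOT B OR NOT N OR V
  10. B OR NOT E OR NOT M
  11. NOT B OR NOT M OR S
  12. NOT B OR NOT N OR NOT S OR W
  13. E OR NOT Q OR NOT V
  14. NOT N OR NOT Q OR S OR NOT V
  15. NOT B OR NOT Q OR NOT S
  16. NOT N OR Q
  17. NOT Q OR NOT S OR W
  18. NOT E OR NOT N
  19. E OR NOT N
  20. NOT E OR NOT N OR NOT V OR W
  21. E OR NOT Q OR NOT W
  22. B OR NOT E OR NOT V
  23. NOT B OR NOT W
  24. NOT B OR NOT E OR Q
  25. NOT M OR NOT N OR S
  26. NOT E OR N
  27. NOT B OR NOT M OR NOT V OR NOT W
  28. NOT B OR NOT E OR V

Case E = True:
  (S) forces S = True.
  (NOT E OR NOT N) forces N = False.
  Clause (NOT E OR N) is falsified — contradiction.
Case E = False:
  (E OR NOT Q) forces Q = False.
  (E OR N) forces N = True.
  Clause (NOT N OR Q) is falsified — contradiction.
Both cases fail, so the formula is unsatisfiable.

UNSATISFIABLE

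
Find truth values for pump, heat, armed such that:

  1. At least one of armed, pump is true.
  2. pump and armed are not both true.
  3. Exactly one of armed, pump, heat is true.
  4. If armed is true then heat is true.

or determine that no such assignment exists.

pump = True, heat = False, armed = False

  (1) {armed, pump}: 1 true — at least one ✓
  (2) pump=T, armed=F — not both ✓
  (3) {armed, pump, heat}: 1 true — exactly one ✓
  (4) armed=F ⇒ heat: vacuous ✓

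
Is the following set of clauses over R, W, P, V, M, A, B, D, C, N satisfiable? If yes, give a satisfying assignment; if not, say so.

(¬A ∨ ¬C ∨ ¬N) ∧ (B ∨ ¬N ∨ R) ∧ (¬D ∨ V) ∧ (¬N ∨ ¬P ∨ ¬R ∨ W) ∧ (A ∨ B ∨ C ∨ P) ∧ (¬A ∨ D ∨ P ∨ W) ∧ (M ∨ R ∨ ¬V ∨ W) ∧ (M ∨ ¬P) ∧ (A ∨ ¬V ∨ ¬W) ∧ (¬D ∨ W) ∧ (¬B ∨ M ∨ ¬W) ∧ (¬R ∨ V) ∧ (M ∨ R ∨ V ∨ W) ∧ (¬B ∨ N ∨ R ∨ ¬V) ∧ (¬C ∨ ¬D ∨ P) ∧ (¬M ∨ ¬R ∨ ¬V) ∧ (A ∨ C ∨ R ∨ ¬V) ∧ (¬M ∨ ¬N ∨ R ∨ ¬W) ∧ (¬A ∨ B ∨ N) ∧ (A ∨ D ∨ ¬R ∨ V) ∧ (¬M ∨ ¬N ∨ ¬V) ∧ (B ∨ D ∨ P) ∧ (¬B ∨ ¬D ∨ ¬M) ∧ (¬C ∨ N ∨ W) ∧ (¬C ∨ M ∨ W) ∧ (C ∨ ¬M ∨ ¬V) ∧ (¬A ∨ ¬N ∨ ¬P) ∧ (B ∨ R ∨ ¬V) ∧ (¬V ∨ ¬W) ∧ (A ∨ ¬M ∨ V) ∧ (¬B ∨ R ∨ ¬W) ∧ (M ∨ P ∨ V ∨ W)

R: False; W: False; P: True; V: False; M: True; A: True; B: True; D: False; C: False; N: False

Set R = False.
Set W = False.
  then (¬D ∨ W) forces D = False.
Set P = True.
  then (M ∨ ¬P) forces M = True.
Set V = False.
  then (A ∨ ¬M ∨ V) forces A = True.
  then (¬A ∨ ¬N ∨ ¬P) forces N = False.
  then (¬A ∨ B ∨ N) forces B = True.
  then (¬C ∨ N ∨ W) forces C = False.
All clauses satisfied.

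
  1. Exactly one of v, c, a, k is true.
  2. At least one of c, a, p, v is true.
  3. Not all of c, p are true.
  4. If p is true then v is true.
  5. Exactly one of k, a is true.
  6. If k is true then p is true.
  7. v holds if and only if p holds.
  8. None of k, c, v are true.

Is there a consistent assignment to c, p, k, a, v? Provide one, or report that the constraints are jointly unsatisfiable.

c: False; p: False; k: False; a: True; v: False

  (1) {v, c, a, k}: 1 true — exactly one ✓
  (2) {c, a, p, v}: 1 true — at least one ✓
  (3) {c, p}: 0/2 true — not all ✓
  (4) p=F ⇒ v: vacuous ✓
  (5) {k, a}: 1 true — exactly one ✓
  (6) k=F ⇒ p: vacuous ✓
  (7) v=F, p=F — same ✓
  (8) {k, c, v}: 0 true — none ✓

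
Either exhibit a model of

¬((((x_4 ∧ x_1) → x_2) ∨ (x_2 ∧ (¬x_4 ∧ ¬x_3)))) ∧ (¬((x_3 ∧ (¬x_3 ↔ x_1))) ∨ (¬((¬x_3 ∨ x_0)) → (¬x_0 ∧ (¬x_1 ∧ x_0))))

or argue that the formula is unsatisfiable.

x_0 = True, x_1 = True, x_2 = False, x_3 = False, x_4 = True

  ¬((((x_4 ∧ x_1) → x_2) ∨ (x_2 ∧ (¬x_4 ∧ ¬x_3)))) = True
    ((x_4 ∧ x_1) → x_2) ∨ (x_2 ∧ (¬x_4 ∧ ¬x_3)) = False
      (x_4 ∧ x_1) → x_2 = False
        x_4 ∧ x_1 = True
      x_2 ∧ (¬x_4 ∧ ¬x_3) = False
        ¬x_4 ∧ ¬x_3 = False
          ¬x_4 = False
          ¬x_3 = True
  ¬((x_3 ∧ (¬x_3 ↔ x_1))) ∨ (¬((¬x_3 ∨ x_0)) → (¬x_0 ∧ (¬x_1 ∧ x_0))) = True
    ¬((x_3 ∧ (¬x_3 ↔ x_1))) = True
      x_3 ∧ (¬x_3 ↔ x_1) = False
        ¬x_3 ↔ x_1 = True
          ¬x_3 = True
    ¬((¬x_3 ∨ x_0)) → (¬x_0 ∧ (¬x_1 ∧ x_0)) = True
      ¬((¬x_3 ∨ x_0)) = False
        ¬x_3 ∨ x_0 = True
          ¬x_3 = True
      ¬x_0 ∧ (¬x_1 ∧ x_0) = False
        ¬x_0 = False
        ¬x_1 ∧ x_0 = False
          ¬x_1 = False
Both conjuncts True, so the formula holds.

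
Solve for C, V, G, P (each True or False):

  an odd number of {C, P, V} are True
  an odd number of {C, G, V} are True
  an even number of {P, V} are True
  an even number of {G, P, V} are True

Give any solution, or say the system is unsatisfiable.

C=T; V=F; G=F; P=F

{C, P, V}: 1 true → odd ✓
{C, G, V}: 1 true → odd ✓
{P, V}: 0 true → even ✓
{G, P, V}: 0 true → even ✓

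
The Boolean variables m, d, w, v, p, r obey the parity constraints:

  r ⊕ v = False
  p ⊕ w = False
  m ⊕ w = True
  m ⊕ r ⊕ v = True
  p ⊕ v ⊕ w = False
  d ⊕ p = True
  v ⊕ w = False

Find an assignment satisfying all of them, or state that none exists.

m = True; d = True; w = False; v = False; p = False; r = False

r ⊕ v = F ⊕ F = False ✓
p ⊕ w = F ⊕ F = False ✓
m ⊕ w = T ⊕ F = True ✓
m ⊕ r ⊕ v = T ⊕ F ⊕ F = True ✓
p ⊕ v ⊕ w = F ⊕ F ⊕ F = False ✓
d ⊕ p = T ⊕ F = True ✓
v ⊕ w = F ⊕ F = False ✓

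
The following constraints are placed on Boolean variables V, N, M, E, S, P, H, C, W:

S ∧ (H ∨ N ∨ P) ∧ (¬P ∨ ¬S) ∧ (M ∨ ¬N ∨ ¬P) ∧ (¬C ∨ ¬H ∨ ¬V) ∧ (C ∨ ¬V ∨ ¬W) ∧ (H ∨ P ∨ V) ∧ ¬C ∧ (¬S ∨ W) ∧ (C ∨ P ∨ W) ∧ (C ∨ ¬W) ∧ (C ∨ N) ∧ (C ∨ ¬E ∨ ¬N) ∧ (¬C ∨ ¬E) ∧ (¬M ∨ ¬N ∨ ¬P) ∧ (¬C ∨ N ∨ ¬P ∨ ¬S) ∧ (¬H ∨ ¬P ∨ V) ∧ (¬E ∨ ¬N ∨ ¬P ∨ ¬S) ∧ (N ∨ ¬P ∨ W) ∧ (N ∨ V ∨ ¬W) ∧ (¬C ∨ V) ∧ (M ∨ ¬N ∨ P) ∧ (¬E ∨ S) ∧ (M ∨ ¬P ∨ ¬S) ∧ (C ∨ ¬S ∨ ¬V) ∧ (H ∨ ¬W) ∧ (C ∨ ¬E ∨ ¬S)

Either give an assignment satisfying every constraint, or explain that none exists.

Case S = True:
  (¬P ∨ ¬S) forces P = False.
  (¬C) forces C = False.
  (¬S ∨ W) forces W = True.
  Clause (C ∨ ¬W) is falsified — contradiction.
Case S = False:
  Clause (S) is falsified — contradiction.
Both cases fail, so the formula is unsatisfiable.

No satisfying assignment exists.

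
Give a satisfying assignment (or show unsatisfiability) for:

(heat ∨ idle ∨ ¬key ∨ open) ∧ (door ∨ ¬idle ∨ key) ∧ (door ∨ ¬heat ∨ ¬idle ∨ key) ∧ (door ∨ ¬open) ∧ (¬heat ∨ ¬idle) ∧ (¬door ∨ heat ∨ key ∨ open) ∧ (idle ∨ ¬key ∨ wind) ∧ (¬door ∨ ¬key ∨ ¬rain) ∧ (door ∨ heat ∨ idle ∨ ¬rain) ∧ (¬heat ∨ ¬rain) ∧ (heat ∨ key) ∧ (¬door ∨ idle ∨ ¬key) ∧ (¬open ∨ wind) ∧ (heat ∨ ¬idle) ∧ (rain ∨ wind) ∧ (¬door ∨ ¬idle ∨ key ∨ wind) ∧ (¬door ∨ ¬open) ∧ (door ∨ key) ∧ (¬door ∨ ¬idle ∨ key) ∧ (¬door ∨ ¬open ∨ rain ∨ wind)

Set rain = False.
  then (rain ∨ wind) forces wind = True.
Set key = False.
  then (heat ∨ key) forces heat = True.
  then (door ∨ key) forces door = True.
  then (¬door ∨ ¬idle ∨ key) forces idle = False.
  then (¬door ∨ ¬open) forces open = False.
All clauses satisfied.

rain=F; key=F; wind=T; heat=T; door=T; open=F; idle=F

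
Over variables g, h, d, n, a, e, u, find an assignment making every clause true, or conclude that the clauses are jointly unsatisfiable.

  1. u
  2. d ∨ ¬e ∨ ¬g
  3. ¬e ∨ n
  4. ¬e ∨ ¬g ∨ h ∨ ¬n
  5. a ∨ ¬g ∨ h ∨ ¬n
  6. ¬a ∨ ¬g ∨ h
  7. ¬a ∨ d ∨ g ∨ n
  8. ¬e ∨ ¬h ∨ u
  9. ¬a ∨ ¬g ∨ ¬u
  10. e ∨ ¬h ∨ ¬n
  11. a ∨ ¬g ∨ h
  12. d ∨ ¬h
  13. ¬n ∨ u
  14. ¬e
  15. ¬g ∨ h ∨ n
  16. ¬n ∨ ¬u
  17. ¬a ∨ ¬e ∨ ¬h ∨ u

Unit clause (u) forces u = True.
Unit clause (¬e) forces e = False.
In (¬n ∨ ¬u) only ¬n is left, so n = False.
Set g = False.
Set h = True.
  then (d ∨ ¬h) forces d = True.
Set a = False.
All clauses satisfied.

g = False, h = True, d = True, n = False, a = False, e = False, u = True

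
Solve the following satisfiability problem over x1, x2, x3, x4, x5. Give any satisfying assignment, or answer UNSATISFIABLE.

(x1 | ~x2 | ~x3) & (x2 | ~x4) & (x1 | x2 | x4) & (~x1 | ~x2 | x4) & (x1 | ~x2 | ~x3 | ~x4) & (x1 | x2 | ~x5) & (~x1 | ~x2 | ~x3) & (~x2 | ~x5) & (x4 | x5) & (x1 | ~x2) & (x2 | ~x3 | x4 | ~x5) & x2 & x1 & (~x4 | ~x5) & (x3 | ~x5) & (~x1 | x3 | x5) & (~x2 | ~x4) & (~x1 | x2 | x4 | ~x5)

Unsatisfiable

Case x1 = True:
  (x2) forces x2 = True.
  (~x1 | ~x2 | x4) forces x4 = True.
  Clause (~x2 | ~x4) is falsified — contradiction.
Case x1 = False:
  Clause (x1) is falsified — contradiction.
Both cases fail, so the formula is unsatisfiable.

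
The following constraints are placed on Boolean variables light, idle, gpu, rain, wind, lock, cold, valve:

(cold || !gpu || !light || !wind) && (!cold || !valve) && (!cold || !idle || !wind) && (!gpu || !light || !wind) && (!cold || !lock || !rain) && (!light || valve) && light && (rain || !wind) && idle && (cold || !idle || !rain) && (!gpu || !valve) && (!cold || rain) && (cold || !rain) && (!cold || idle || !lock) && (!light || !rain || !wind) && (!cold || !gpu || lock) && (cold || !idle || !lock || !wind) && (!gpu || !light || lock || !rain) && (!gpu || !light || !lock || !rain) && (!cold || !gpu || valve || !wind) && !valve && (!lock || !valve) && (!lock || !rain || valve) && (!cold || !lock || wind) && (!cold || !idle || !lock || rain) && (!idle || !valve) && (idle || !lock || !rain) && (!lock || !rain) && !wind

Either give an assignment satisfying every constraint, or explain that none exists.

UNSATISFIABLE

Case light = True:
  (!light || valve) forces valve = True.
  Clause (!valve) is falsified — contradiction.
Case light = False:
  Clause (light) is falsified — contradiction.
Both cases fail, so the formula is unsatisfiable.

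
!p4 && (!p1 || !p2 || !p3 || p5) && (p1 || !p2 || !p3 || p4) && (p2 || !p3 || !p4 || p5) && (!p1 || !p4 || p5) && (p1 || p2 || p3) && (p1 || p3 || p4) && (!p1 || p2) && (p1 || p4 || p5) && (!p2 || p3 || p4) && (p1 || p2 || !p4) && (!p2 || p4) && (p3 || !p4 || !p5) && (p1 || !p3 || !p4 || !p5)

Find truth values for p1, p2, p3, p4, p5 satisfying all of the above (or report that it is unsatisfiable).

p1=F, p2=F, p3=T, p4=F, p5=T

Unit clause (!p4) forces p4 = False.
In (!p2 || p4) only !p2 is left, so p2 = False.
In (!p1 || p2) only !p1 is left, so p1 = False.
In (p1 || p4 || p5) only p5 is left, so p5 = True.
In (p1 || p2 || p3) only p3 is left, so p3 = True.
All clauses satisfied.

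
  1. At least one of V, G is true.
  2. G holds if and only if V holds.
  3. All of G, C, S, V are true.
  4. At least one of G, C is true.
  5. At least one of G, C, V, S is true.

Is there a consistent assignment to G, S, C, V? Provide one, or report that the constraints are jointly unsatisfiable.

G = True, S = True, C = True, V = True

  (1) {V, G}: 2 true — at least one ✓
  (2) G=T, V=T — same ✓
  (3) {G, C, S, V}: all 4 true ✓
  (4) {G, C}: 2 true — at least one ✓
  (5) {G, C, V, S}: 4 true — at least one ✓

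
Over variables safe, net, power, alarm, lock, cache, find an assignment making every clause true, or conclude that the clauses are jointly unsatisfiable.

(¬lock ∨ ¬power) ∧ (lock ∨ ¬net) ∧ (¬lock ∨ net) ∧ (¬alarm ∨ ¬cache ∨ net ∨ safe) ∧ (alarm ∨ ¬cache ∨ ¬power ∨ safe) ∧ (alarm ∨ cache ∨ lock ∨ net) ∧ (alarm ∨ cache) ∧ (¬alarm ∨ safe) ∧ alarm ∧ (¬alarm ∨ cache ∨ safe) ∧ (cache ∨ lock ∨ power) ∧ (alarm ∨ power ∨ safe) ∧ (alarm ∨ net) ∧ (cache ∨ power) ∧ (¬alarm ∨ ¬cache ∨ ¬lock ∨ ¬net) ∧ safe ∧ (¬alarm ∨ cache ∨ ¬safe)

safe: True; net: False; power: True; alarm: True; lock: False; cache: True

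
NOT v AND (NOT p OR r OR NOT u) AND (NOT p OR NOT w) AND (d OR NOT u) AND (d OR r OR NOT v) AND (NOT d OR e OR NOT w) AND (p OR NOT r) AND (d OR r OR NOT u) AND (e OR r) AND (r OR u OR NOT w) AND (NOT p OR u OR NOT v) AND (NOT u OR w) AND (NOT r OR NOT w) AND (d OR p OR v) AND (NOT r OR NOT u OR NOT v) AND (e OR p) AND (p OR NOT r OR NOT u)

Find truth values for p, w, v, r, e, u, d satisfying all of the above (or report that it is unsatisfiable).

p: False, w: True, v: False, r: False, e: True, u: True, d: True

Unit clause (NOT v) forces v = False.
Set p = False.
  then (p OR NOT r) forces r = False.
  then (e OR r) forces e = True.
  then (d OR p OR v) forces d = True.
Set w = True.
  then (r OR u OR NOT w) forces u = True.
All clauses satisfied.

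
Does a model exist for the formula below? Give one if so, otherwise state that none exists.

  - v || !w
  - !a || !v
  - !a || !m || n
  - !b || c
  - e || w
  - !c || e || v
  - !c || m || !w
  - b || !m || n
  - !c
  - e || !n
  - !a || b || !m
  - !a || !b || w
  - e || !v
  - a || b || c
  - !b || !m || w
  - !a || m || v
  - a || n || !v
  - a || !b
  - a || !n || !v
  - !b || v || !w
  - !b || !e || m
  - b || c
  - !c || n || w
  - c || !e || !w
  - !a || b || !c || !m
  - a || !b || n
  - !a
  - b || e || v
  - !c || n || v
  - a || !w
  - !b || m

UNSATISFIABLE

Case c = True:
  Clause (!c) is falsified — contradiction.
Case c = False:
  (!b || c) forces b = False.
  Clause (b || c) is falsified — contradiction.
Both cases fail, so the formula is unsatisfiable.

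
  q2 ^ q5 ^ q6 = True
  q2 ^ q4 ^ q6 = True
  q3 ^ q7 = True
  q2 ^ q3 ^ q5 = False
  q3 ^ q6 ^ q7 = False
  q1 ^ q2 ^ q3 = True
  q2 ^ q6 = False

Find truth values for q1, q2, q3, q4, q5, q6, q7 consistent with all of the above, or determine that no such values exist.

q1=F, q2=T, q3=F, q4=T, q5=T, q6=T, q7=T

q2 ^ q5 ^ q6 = T ^ T ^ T = True ✓
q2 ^ q4 ^ q6 = T ^ T ^ T = True ✓
q3 ^ q7 = F ^ T = True ✓
q2 ^ q3 ^ q5 = T ^ F ^ T = False ✓
q3 ^ q6 ^ q7 = F ^ T ^ T = False ✓
q1 ^ q2 ^ q3 = F ^ T ^ F = True ✓
q2 ^ q6 = T ^ T = False ✓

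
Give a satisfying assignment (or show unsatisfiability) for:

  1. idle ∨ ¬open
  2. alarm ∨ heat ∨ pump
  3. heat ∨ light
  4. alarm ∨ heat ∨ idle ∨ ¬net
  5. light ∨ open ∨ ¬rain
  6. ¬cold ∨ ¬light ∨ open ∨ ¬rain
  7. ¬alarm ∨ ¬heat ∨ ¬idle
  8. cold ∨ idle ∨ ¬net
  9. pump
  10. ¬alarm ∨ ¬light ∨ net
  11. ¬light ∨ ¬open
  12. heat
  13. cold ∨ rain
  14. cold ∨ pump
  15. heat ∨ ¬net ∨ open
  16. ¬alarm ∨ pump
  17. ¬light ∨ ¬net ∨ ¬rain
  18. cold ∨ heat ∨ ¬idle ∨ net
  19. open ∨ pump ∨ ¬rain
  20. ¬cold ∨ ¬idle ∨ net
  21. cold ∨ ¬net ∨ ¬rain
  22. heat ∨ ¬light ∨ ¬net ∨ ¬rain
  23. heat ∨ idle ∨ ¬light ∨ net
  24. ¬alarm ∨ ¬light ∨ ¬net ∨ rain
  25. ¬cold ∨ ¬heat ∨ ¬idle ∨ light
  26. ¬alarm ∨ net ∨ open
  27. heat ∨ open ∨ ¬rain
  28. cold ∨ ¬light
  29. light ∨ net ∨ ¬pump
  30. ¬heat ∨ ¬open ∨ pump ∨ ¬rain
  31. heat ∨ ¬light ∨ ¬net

cold: True, rain: False, idle: False, light: True, open: False, alarm: False, pump: True, heat: True, net: True

Unit clause (pump) forces pump = True.
Unit clause (heat) forces heat = True.
Try cold = False:
  (cold ∨ rain) forces rain = True.
  (cold ∨ ¬net ∨ ¬rain) forces net = False.
  (cold ∨ ¬light) forces light = False.
  clause (light ∨ net ∨ ¬pump) is falsified — backtrack.
So cold = True.
Set rain = False.
Set idle = False.
  then (idle ∨ ¬open) forces open = False.
Set light = True.
Try alarm = True:
  (¬alarm ∨ ¬light ∨ net) forces net = True.
  clause (¬alarm ∨ ¬light ∨ ¬net ∨ rain) is falsified — backtrack.
So alarm = False.
Set net = True.
All clauses satisfied.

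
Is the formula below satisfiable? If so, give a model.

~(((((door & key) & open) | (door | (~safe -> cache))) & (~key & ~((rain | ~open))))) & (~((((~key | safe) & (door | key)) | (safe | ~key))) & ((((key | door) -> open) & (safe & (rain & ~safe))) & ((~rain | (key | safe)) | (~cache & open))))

The formula is unsatisfiable.

Case safe = True: the conjunct ~((((~key | safe) & (door | key)) | (safe | ~key))) becomes ~(((door | key) | True)) = False.
Case safe = False: the conjunct safe is False.
Both cases fail — unsatisfiable.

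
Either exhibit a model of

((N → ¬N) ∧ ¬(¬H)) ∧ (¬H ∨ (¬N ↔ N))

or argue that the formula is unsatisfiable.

Case N = True: the conjunct N → ¬N becomes True → ¬True = False.
Case N = False: the formula simplifies to ¬(¬H) ∧ ¬H.
  H = True: the conjunct ¬H is False.
  H = False: the conjunct ¬(¬H) becomes ¬(¬False) = False.
Both cases fail — unsatisfiable.

UNSATISFIABLE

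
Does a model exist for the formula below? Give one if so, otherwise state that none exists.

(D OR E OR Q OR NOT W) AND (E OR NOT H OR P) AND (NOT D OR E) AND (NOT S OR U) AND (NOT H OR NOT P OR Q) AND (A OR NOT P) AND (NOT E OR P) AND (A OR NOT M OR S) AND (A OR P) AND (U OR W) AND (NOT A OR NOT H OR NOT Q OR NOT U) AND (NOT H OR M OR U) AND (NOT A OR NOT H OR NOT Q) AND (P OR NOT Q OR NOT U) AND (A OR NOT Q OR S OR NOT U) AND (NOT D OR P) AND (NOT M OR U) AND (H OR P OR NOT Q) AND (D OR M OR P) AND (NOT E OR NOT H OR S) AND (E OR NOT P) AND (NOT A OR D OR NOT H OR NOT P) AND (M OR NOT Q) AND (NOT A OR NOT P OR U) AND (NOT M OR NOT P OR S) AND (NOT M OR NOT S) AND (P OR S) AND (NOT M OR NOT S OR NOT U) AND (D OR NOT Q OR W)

Try M = True:
  (NOT M OR U) forces U = True.
  (NOT M OR NOT S) forces S = False.
  (A OR NOT M OR S) forces A = True.
  (NOT M OR NOT P OR S) forces P = False.
  clause (P OR S) is falsified — backtrack.
So M = False.
  then (M OR NOT Q) forces Q = False.
Set A = True.
Set H = False.
Set U = True.
Set P = True.
  then (E OR NOT P) forces E = True.
Set D = True.
Set S = False.
Set W = True.
All clauses satisfied.

M: False, A: True, Q: False, H: False, U: True, P: True, D: True, S: False, E: True, W: True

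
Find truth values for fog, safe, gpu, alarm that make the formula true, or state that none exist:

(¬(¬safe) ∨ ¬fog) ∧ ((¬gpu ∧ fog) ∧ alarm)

fog=T, safe=T, gpu=F, alarm=T

  ¬(¬safe) ∨ ¬fog = True
    ¬(¬safe) = True
      ¬safe = False
    ¬fog = False
  (¬gpu ∧ fog) ∧ alarm = True
    ¬gpu ∧ fog = True
      ¬gpu = True
Both conjuncts True, so the formula holds.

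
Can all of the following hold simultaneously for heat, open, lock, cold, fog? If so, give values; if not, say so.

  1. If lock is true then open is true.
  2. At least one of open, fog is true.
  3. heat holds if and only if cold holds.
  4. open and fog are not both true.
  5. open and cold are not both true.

heat=F, open=F, lock=F, cold=F, fog=T

  (1) lock=F ⇒ open: vacuous ✓
  (2) {open, fog}: 1 true — at least one ✓
  (3) heat=F, cold=F — same ✓
  (4) open=F, fog=T — not both ✓
  (5) open=F, cold=F — not both ✓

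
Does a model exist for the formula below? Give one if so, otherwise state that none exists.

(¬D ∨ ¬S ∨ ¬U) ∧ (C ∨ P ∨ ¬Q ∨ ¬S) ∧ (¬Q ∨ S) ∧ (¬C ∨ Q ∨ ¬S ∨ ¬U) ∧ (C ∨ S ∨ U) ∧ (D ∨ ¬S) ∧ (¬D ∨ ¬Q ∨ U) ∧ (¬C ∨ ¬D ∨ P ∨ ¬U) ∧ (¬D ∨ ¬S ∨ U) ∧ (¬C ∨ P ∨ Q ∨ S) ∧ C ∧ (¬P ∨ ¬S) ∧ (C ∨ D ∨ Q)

D = False, P = True, S = False, C = True, Q = False, U = True

Unit clause (C) forces C = True.
Set D = False.
  then (D ∨ ¬S) forces S = False.
  then (¬Q ∨ S) forces Q = False.
  then (¬C ∨ P ∨ Q ∨ S) forces P = True.
Set U = True.
All clauses satisfied.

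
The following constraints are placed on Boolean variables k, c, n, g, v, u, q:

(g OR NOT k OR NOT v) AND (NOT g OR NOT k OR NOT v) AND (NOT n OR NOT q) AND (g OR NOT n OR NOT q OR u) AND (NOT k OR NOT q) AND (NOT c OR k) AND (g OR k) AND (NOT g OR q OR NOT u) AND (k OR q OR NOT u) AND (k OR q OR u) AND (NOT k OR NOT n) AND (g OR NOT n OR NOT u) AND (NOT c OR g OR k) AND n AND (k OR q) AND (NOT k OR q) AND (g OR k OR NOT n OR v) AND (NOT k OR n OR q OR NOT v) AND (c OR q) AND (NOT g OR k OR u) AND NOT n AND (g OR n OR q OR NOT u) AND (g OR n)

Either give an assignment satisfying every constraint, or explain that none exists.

Unsatisfiable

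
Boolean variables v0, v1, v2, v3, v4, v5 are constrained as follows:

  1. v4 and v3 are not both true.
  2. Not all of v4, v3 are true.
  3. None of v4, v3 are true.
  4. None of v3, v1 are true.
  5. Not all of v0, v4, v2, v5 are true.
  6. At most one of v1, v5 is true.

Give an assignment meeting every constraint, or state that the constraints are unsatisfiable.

v0=F, v1=F, v2=F, v3=F, v4=F, v5=F

  (1) v4=F, v3=F — not both ✓
  (2) {v4, v3}: 0/2 true — not all ✓
  (3) {v4, v3}: 0 true — none ✓
  (4) {v3, v1}: 0 true — none ✓
  (5) {v0, v4, v2, v5}: 0/4 true — not all ✓
  (6) {v1, v5}: 0 true — at most one ✓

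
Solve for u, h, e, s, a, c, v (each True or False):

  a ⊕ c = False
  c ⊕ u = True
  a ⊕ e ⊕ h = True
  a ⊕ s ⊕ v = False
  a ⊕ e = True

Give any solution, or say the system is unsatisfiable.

u: True, h: False, e: True, s: True, a: False, c: False, v: True

a ⊕ c = F ⊕ F = False ✓
c ⊕ u = F ⊕ T = True ✓
a ⊕ e ⊕ h = F ⊕ T ⊕ F = True ✓
a ⊕ s ⊕ v = F ⊕ T ⊕ T = False ✓
a ⊕ e = F ⊕ T = True ✓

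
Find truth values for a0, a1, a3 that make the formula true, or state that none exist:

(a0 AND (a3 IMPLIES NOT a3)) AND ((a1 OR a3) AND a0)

a0 = True; a1 = True; a3 = False

  a0 AND (a3 IMPLIES NOT a3) = True
    a3 IMPLIES NOT a3 = True
      NOT a3 = True
  (a1 OR a3) AND a0 = True
    a1 OR a3 = True
Both conjuncts True, so the formula holds.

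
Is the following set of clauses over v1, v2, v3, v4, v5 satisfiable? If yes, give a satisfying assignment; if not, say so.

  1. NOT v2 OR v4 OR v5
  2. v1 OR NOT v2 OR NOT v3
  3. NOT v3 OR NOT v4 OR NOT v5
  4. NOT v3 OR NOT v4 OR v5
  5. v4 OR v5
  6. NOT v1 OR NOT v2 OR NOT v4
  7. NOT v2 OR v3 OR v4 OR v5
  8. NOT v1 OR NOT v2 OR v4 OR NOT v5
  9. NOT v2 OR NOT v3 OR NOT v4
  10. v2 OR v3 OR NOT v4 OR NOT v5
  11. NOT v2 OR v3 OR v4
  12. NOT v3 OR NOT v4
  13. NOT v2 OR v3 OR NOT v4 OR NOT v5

Set v1 = False.
Set v2 = False.
Set v3 = False.
Set v4 = True.
  then (v2 OR v3 OR NOT v4 OR NOT v5) forces v5 = False.
All clauses satisfied.

v1: False; v2: False; v3: False; v4: True; v5: False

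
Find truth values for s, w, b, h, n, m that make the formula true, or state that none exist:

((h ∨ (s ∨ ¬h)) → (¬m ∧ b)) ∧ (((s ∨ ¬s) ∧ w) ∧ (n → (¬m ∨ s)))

s: False; w: True; b: True; h: False; n: False; m: False

  (h ∨ (s ∨ ¬h)) → (¬m ∧ b) = True
    h ∨ (s ∨ ¬h) = True
      s ∨ ¬h = True
        ¬h = True
    ¬m ∧ b = True
      ¬m = True
  ((s ∨ ¬s) ∧ w) ∧ (n → (¬m ∨ s)) = True
    (s ∨ ¬s) ∧ w = True
      s ∨ ¬s = True
        ¬s = True
    n → (¬m ∨ s) = True
      ¬m ∨ s = True
        ¬m = True
Both conjuncts True, so the formula holds.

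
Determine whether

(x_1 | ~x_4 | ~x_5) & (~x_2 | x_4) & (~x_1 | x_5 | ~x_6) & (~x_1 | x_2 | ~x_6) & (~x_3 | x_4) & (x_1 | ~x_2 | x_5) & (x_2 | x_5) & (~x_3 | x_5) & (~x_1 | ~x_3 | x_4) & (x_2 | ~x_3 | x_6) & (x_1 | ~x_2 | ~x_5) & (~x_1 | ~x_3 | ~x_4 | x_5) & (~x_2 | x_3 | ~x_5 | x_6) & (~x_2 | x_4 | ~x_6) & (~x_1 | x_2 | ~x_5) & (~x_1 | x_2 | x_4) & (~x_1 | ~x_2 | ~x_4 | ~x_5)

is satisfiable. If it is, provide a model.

x_1: False, x_2: False, x_3: False, x_4: False, x_5: True, x_6: True

Set x_1 = False.
Set x_2 = False.
  then (x_2 | x_5) forces x_5 = True.
  then (x_1 | ~x_4 | ~x_5) forces x_4 = False.
  then (~x_3 | x_4) forces x_3 = False.
Set x_6 = True.
All clauses satisfied.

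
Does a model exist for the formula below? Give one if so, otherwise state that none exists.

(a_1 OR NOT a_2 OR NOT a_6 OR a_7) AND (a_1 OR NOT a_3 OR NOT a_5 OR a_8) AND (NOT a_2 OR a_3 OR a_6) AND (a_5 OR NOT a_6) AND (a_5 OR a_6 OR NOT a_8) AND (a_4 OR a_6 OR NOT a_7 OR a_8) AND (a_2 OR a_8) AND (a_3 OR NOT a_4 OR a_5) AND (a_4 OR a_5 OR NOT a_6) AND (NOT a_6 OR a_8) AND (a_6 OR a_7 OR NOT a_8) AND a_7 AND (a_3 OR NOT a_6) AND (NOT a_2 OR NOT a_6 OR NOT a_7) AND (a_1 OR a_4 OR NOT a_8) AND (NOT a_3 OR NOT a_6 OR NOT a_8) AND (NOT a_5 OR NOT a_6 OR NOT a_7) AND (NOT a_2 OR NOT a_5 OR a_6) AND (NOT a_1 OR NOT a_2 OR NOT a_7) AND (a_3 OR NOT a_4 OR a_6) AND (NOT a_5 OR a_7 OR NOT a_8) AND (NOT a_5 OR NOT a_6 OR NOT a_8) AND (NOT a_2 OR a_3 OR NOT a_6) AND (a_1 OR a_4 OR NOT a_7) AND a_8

Unit clause (a_7) forces a_7 = True.
Unit clause (a_8) forces a_8 = True.
Set a_1 = False.
  then (a_1 OR a_4 OR NOT a_8) forces a_4 = True.
Set a_2 = False.
Try a_3 = False:
  (a_3 OR NOT a_4 OR a_5) forces a_5 = True.
  (a_3 OR NOT a_6) forces a_6 = False.
  clause (a_3 OR NOT a_4 OR a_6) is falsified — backtrack.
So a_3 = True.
  then (NOT a_3 OR NOT a_6 OR NOT a_8) forces a_6 = False.
  then (a_5 OR a_6 OR NOT a_8) forces a_5 = True.
All clauses satisfied.

a_1 = False, a_2 = False, a_3 = True, a_4 = True, a_5 = True, a_6 = False, a_7 = True, a_8 = True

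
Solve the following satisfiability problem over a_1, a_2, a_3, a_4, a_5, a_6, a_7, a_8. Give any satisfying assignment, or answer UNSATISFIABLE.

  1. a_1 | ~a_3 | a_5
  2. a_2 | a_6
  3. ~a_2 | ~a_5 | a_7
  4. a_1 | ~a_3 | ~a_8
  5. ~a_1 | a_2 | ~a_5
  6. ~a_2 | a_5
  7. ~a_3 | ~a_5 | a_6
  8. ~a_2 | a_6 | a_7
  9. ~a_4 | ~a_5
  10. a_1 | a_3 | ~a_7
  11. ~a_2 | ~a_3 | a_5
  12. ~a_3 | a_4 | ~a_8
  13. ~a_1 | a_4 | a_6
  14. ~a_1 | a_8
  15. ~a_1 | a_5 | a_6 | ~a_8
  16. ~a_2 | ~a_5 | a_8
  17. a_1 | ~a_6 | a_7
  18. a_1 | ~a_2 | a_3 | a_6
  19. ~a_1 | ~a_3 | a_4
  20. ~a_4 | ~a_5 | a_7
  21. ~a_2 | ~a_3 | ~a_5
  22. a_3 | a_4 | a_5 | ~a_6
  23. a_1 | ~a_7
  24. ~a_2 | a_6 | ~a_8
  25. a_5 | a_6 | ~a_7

Try a_1 = False:
  (a_1 | ~a_7) forces a_7 = False.
  (a_1 | ~a_6 | a_7) forces a_6 = False.
  (a_2 | a_6) forces a_2 = True.
  clause (~a_2 | a_6 | a_7) is falsified — backtrack.
So a_1 = True.
  then (~a_1 | a_8) forces a_8 = True.
Set a_2 = True.
  then (~a_2 | a_5) forces a_5 = True.
  then (~a_4 | ~a_5) forces a_4 = False.
  then (~a_3 | a_4 | ~a_8) forces a_3 = False.
  then (~a_1 | a_4 | a_6) forces a_6 = True.
  then (~a_2 | ~a_5 | a_7) forces a_7 = True.
All clauses satisfied.

a_1: True; a_2: True; a_3: False; a_4: False; a_5: True; a_6: True; a_7: True; a_8: True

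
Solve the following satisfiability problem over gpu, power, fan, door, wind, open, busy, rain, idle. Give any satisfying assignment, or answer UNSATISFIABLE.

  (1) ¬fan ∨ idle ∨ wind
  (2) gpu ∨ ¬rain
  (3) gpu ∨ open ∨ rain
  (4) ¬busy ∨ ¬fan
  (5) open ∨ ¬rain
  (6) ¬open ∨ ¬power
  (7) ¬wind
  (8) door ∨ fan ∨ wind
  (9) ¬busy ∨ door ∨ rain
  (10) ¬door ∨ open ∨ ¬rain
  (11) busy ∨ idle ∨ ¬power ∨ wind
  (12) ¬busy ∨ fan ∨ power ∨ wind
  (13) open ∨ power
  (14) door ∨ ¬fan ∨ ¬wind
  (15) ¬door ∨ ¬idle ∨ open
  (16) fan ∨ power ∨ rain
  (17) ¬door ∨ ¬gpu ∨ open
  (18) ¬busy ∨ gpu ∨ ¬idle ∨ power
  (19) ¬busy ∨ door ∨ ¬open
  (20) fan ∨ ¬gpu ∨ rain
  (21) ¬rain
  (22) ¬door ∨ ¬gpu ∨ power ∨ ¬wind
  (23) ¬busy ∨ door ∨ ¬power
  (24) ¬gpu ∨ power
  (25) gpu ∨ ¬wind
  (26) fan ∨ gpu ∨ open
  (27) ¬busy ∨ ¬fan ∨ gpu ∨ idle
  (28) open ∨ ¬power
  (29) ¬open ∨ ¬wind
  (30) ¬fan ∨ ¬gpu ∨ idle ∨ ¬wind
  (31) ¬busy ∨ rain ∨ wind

Unit clause (¬wind) forces wind = False.
Unit clause (¬rain) forces rain = False.
In (¬busy ∨ rain ∨ wind) only ¬busy is left, so busy = False.
Try gpu = True:
  (fan ∨ ¬gpu ∨ rain) forces fan = True.
  (¬fan ∨ idle ∨ wind) forces idle = True.
  (¬gpu ∨ power) forces power = True.
  (¬open ∨ ¬power) forces open = False.
  clause (open ∨ ¬power) is falsified — backtrack.
So gpu = False.
  then (gpu ∨ open ∨ rain) forces open = True.
  then (¬open ∨ ¬power) forces power = False.
  then (fan ∨ power ∨ rain) forces fan = True.
  then (¬fan ∨ idle ∨ wind) forces idle = True.
Set door = False.
All clauses satisfied.

gpu: False, power: False, fan: True, door: False, wind: False, open: True, busy: False, rain: False, idle: True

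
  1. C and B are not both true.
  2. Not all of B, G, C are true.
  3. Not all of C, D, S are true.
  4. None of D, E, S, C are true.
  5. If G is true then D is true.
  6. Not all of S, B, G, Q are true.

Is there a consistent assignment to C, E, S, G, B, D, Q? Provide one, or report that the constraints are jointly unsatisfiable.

C = False, E = False, S = False, G = False, B = True, D = False, Q = False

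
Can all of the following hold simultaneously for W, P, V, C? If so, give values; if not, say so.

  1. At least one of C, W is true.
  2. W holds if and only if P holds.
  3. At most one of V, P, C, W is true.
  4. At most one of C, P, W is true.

W=F, P=F, V=F, C=T

  (1) {C, W}: 1 true — at least one ✓
  (2) W=F, P=F — same ✓
  (3) {V, P, C, W}: 1 true — at most one ✓
  (4) {C, P, W}: 1 true — at most one ✓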